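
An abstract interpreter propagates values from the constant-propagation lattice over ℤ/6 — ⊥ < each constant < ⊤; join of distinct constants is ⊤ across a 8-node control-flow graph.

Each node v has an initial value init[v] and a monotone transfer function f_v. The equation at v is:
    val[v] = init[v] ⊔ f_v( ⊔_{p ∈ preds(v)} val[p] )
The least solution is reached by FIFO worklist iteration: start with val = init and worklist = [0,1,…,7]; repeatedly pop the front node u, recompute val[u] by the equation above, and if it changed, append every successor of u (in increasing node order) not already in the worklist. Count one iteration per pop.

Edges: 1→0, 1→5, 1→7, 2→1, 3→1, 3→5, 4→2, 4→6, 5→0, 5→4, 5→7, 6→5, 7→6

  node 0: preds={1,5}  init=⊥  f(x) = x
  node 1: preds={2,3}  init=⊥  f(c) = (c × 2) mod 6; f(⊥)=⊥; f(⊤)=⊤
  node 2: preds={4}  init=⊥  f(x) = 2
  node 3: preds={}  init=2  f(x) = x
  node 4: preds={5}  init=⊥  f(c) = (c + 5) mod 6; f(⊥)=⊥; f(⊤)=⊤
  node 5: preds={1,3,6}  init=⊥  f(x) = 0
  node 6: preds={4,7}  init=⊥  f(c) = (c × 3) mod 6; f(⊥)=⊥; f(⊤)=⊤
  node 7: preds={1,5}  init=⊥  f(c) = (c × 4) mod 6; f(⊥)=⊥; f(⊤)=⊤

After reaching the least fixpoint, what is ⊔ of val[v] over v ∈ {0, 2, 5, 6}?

Trace (14 dequeues):
  [1] u=0 | in ⊥ | out ⊥ | ==
  [2] u=1 | in 2 | out 4 | prev ⊥ | push {0}
  [3] u=2 | in ⊥ | out 2 | prev ⊥ | push {1}
  [4] u=3 | in ⊥ | out 2 | ==
  [5] u=4 | in ⊥ | out ⊥ | ==
  [6] u=5 | in ⊤ | out 0 | prev ⊥ | push {4}
  [7] u=6 | in ⊥ | out ⊥ | ==
  [8] u=7 | in ⊤ | out ⊤ | prev ⊥ | push {6}
  [9] u=0 | in ⊤ | out ⊤ | prev ⊥ | push {}
  [10] u=1 | in 2 | out 4 | ==
  [11] u=4 | in 0 | out 5 | prev ⊥ | push {2}
  [12] u=6 | in ⊤ | out ⊤ | prev ⊥ | push {5}
  [13] u=2 | in 5 | out 2 | ==
  [14] u=5 | in ⊤ | out 0 | ==

Converged values:
  [0] ⊤
  [1] 4
  [2] 2
  [3] 2
  [4] 5
  [5] 0
  [6] ⊤
  [7] ⊤

⊤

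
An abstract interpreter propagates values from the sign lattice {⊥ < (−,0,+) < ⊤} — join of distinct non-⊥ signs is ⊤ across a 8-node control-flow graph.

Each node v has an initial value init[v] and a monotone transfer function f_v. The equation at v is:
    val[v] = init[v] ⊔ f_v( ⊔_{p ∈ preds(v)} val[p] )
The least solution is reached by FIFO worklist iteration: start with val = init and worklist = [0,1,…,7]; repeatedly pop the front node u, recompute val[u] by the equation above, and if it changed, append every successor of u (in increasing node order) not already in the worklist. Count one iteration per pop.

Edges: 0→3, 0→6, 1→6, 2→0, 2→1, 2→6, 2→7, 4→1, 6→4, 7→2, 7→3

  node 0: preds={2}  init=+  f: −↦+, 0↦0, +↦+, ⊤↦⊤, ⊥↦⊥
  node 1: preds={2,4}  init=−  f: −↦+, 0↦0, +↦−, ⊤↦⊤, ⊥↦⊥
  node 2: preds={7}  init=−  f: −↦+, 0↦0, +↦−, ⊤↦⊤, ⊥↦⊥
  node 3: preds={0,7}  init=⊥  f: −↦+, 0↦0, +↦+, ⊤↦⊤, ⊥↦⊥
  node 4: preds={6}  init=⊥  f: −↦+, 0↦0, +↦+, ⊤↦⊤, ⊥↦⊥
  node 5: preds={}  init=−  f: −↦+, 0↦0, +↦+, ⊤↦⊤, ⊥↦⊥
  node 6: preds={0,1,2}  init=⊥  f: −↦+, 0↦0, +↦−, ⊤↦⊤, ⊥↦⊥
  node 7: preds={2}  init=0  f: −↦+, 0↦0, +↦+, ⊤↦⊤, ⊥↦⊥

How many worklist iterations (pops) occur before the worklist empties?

Trace (15 dequeues):
  [1] u=0 | in − | out + | ==
  [2] u=1 | in − | out ⊤ | prev − | push {}
  [3] u=2 | in 0 | out ⊤ | prev − | push {0,1}
  [4] u=3 | in ⊤ | out ⊤ | prev ⊥ | push {}
  [5] u=4 | in ⊥ | out ⊥ | ==
  [6] u=5 | in ⊥ | out − | ==
  [7] u=6 | in ⊤ | out ⊤ | prev ⊥ | push {4}
  [8] u=7 | in ⊤ | out ⊤ | prev 0 | push {2,3}
  [9] u=0 | in ⊤ | out ⊤ | prev + | push {6}
  [10] u=1 | in ⊤ | out ⊤ | ==
  [11] u=4 | in ⊤ | out ⊤ | prev ⊥ | push {1}
  [12] u=2 | in ⊤ | out ⊤ | ==
  [13] u=3 | in ⊤ | out ⊤ | ==
  [14] u=6 | in ⊤ | out ⊤ | ==
  [15] u=1 | in ⊤ | out ⊤ | ==

Converged values:
  [0] ⊤
  [1] ⊤
  [2] ⊤
  [3] ⊤
  [4] ⊤
  [5] −
  [6] ⊤
  [7] ⊤

15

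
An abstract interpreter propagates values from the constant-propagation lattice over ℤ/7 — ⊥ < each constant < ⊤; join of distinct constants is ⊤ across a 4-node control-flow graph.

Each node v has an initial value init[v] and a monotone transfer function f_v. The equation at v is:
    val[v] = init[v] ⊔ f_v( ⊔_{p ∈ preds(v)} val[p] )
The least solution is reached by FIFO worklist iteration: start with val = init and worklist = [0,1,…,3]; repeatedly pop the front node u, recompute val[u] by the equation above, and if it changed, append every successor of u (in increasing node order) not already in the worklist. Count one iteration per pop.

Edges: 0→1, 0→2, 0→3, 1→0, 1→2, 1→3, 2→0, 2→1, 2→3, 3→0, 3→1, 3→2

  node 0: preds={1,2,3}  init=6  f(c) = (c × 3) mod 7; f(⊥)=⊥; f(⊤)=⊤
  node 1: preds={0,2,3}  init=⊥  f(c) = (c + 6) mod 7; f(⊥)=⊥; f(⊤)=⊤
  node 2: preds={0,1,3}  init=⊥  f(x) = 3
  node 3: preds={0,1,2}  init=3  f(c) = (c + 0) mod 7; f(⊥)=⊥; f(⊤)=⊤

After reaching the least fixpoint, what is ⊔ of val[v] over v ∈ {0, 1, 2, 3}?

Worklist (7 pops):
  #1 pop 0: in=3 → ⊤ (was 6); enqueue []
  #2 pop 1: in=⊤ → ⊤ (was ⊥); enqueue [0]
  #3 pop 2: in=⊤ → 3 (was ⊥); enqueue [1]
  #4 pop 3: in=⊤ → ⊤ (was 3); enqueue [2]
  #5 pop 0: in=⊤ → ⊤ (no change)
  #6 pop 1: in=⊤ → ⊤ (no change)
  #7 pop 2: in=⊤ → 3 (no change)

Fixpoint:
  val[0] = ⊤
  val[1] = ⊤
  val[2] = 3
  val[3] = ⊤

⊤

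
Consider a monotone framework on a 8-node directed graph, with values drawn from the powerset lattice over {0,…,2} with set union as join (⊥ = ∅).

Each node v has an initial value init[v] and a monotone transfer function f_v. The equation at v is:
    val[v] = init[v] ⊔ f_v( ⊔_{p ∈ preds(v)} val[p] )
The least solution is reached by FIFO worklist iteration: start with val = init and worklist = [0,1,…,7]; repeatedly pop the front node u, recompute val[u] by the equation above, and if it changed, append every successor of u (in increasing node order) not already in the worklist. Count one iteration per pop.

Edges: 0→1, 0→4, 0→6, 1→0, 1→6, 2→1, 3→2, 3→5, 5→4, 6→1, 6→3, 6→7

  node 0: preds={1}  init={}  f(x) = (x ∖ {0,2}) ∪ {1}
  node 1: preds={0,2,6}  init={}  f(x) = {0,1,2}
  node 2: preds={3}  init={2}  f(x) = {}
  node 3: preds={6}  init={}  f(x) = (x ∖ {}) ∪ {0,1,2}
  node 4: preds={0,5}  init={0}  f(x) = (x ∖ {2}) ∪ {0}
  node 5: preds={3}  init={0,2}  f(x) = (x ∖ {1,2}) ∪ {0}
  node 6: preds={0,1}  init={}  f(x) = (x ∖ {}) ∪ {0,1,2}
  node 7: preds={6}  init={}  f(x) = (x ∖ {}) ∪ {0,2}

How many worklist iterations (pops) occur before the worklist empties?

Trace (12 dequeues):
  [1] u=0 | in {} | out {1} | prev {} | push {}
  [2] u=1 | in {1,2} | out {0,1,2} | prev {} | push {0}
  [3] u=2 | in {} | out {2} | ==
  [4] u=3 | in {} | out {0,1,2} | prev {} | push {2}
  [5] u=4 | in {0,1,2} | out {0,1} | prev {0} | push {}
  [6] u=5 | in {0,1,2} | out {0,2} | ==
  [7] u=6 | in {0,1,2} | out {0,1,2} | prev {} | push {1,3}
  [8] u=7 | in {0,1,2} | out {0,1,2} | prev {} | push {}
  [9] u=0 | in {0,1,2} | out {1} | ==
  [10] u=2 | in {0,1,2} | out {2} | ==
  [11] u=1 | in {0,1,2} | out {0,1,2} | ==
  [12] u=3 | in {0,1,2} | out {0,1,2} | ==

Converged values:
  [0] {1}
  [1] {0,1,2}
  [2] {2}
  [3] {0,1,2}
  [4] {0,1}
  [5] {0,2}
  [6] {0,1,2}
  [7] {0,1,2}

12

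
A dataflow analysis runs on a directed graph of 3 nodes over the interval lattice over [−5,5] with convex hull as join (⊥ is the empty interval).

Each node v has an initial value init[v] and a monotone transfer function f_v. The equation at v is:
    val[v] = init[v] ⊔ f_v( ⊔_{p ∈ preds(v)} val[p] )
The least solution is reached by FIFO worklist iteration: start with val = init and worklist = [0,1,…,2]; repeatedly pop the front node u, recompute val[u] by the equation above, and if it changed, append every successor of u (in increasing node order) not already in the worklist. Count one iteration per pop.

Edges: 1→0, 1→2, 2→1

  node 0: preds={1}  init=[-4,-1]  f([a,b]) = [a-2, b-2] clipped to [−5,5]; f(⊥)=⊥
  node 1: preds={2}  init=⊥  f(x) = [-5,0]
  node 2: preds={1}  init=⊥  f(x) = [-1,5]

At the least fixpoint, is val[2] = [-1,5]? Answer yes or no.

yes

Iteration log — 5 steps:
  step 1. node 0  ⊔preds=⊥  new=[-4,-1]  stable
  step 2. node 1  ⊔preds=⊥  new=[-5,0]  old=⊥  +wl: 0
  step 3. node 2  ⊔preds=[-5,0]  new=[-1,5]  old=⊥  +wl: 1
  step 4. node 0  ⊔preds=[-5,0]  new=[-5,-1]  old=[-4,-1]  +wl: 
  step 5. node 1  ⊔preds=[-1,5]  new=[-5,0]  stable

Least fixpoint reached:
  node 0: [-5,-1]
  node 1: [-5,0]
  node 2: [-1,5]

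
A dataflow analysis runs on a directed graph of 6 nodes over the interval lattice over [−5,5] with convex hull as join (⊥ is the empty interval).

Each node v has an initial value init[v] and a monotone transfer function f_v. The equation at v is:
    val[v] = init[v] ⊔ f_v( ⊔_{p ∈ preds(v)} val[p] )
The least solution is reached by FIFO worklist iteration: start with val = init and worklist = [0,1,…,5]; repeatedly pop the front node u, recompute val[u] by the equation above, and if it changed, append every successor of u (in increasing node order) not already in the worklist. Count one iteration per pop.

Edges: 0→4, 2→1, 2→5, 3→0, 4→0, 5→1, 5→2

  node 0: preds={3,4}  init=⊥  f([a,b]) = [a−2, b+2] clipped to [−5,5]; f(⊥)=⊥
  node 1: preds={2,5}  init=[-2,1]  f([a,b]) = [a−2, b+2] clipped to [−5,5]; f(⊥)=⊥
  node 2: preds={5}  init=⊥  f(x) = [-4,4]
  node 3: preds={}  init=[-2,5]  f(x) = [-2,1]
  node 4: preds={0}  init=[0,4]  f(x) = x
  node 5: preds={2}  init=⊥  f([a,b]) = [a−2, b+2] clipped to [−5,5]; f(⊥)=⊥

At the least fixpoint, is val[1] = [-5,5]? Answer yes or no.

Worklist (11 pops):
  #1 pop 0: in=[-2,5] → [-4,5] (was ⊥); enqueue []
  #2 pop 1: in=⊥ → [-2,1] (no change)
  #3 pop 2: in=⊥ → [-4,4] (was ⊥); enqueue [1]
  #4 pop 3: in=⊥ → [-2,5] (no change)
  #5 pop 4: in=[-4,5] → [-4,5] (was [0,4]); enqueue [0]
  #6 pop 5: in=[-4,4] → [-5,5] (was ⊥); enqueue [2]
  #7 pop 1: in=[-5,5] → [-5,5] (was [-2,1]); enqueue []
  #8 pop 0: in=[-4,5] → [-5,5] (was [-4,5]); enqueue [4]
  #9 pop 2: in=[-5,5] → [-4,4] (no change)
  #10 pop 4: in=[-5,5] → [-5,5] (was [-4,5]); enqueue [0]
  #11 pop 0: in=[-5,5] → [-5,5] (no change)

Fixpoint:
  val[0] = [-5,5]
  val[1] = [-5,5]
  val[2] = [-4,4]
  val[3] = [-2,5]
  val[4] = [-5,5]
  val[5] = [-5,5]

yes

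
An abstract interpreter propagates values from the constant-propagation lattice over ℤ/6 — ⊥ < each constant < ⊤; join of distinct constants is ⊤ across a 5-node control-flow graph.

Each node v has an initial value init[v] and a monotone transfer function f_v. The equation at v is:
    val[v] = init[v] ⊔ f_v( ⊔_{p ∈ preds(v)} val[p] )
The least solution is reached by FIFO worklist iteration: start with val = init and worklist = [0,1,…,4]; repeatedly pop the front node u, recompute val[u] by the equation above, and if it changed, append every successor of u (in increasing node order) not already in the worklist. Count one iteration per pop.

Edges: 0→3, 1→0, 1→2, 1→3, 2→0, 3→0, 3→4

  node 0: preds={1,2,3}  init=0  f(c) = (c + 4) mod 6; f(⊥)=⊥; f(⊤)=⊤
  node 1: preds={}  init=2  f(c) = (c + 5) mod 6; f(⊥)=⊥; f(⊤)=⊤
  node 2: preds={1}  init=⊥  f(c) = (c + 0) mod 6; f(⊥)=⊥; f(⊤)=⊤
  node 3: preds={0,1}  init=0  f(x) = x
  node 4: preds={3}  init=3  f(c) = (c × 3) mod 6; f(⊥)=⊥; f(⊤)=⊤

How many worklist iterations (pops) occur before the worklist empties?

Worklist (6 pops):
  #1 pop 0: in=⊤ → ⊤ (was 0); enqueue []
  #2 pop 1: in=⊥ → 2 (no change)
  #3 pop 2: in=2 → 2 (was ⊥); enqueue [0]
  #4 pop 3: in=⊤ → ⊤ (was 0); enqueue []
  #5 pop 4: in=⊤ → ⊤ (was 3); enqueue []
  #6 pop 0: in=⊤ → ⊤ (no change)

Fixpoint:
  val[0] = ⊤
  val[1] = 2
  val[2] = 2
  val[3] = ⊤
  val[4] = ⊤

6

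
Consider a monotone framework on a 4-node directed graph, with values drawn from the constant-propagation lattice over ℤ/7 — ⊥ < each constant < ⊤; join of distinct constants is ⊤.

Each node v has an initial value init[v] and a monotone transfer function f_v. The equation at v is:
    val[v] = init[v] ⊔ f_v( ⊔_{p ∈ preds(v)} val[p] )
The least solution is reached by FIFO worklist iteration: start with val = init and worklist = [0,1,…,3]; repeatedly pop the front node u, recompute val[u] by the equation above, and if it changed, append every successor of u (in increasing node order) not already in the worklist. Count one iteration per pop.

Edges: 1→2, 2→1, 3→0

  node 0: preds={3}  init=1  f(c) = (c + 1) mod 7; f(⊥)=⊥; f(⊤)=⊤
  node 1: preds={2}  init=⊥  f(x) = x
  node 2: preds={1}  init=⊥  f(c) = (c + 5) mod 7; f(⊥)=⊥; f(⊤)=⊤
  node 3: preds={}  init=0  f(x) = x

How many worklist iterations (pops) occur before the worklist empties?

Worklist (4 pops):
  #1 pop 0: in=0 → 1 (no change)
  #2 pop 1: in=⊥ → ⊥ (no change)
  #3 pop 2: in=⊥ → ⊥ (no change)
  #4 pop 3: in=⊥ → 0 (no change)

Fixpoint:
  val[0] = 1
  val[1] = ⊥
  val[2] = ⊥
  val[3] = 0

4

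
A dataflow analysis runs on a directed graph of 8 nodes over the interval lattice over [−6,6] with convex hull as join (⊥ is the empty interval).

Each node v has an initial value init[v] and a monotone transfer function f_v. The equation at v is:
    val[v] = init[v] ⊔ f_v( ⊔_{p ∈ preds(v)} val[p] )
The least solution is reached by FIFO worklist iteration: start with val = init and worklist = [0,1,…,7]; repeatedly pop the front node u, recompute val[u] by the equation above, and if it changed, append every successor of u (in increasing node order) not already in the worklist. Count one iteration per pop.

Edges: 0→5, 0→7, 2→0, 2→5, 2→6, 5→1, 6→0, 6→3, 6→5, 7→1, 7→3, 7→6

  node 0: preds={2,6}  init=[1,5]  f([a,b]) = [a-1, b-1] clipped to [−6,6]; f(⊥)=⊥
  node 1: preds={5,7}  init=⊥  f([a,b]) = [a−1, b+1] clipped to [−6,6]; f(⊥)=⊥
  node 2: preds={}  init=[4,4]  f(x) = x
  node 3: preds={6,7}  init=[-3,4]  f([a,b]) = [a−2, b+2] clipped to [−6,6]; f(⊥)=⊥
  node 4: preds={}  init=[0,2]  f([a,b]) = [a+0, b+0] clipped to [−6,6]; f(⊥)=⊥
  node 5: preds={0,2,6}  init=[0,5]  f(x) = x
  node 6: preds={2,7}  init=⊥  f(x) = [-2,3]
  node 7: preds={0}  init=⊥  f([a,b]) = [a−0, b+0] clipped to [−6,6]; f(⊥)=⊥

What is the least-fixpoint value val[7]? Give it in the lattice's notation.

Worklist (17 pops):
  #1 pop 0: in=[4,4] → [1,5] (no change)
  #2 pop 1: in=[0,5] → [-1,6] (was ⊥); enqueue []
  #3 pop 2: in=⊥ → [4,4] (no change)
  #4 pop 3: in=⊥ → [-3,4] (no change)
  #5 pop 4: in=⊥ → [0,2] (no change)
  #6 pop 5: in=[1,5] → [0,5] (no change)
  #7 pop 6: in=[4,4] → [-2,3] (was ⊥); enqueue [0,3,5]
  #8 pop 7: in=[1,5] → [1,5] (was ⊥); enqueue [1,6]
  #9 pop 0: in=[-2,4] → [-3,5] (was [1,5]); enqueue [7]
  #10 pop 3: in=[-2,5] → [-4,6] (was [-3,4]); enqueue []
  #11 pop 5: in=[-3,5] → [-3,5] (was [0,5]); enqueue []
  #12 pop 1: in=[-3,5] → [-4,6] (was [-1,6]); enqueue []
  #13 pop 6: in=[1,5] → [-2,3] (no change)
  #14 pop 7: in=[-3,5] → [-3,5] (was [1,5]); enqueue [1,3,6]
  #15 pop 1: in=[-3,5] → [-4,6] (no change)
  #16 pop 3: in=[-3,5] → [-5,6] (was [-4,6]); enqueue []
  #17 pop 6: in=[-3,5] → [-2,3] (no change)

Fixpoint:
  val[0] = [-3,5]
  val[1] = [-4,6]
  val[2] = [4,4]
  val[3] = [-5,6]
  val[4] = [0,2]
  val[5] = [-3,5]
  val[6] = [-2,3]
  val[7] = [-3,5]

[-3,5]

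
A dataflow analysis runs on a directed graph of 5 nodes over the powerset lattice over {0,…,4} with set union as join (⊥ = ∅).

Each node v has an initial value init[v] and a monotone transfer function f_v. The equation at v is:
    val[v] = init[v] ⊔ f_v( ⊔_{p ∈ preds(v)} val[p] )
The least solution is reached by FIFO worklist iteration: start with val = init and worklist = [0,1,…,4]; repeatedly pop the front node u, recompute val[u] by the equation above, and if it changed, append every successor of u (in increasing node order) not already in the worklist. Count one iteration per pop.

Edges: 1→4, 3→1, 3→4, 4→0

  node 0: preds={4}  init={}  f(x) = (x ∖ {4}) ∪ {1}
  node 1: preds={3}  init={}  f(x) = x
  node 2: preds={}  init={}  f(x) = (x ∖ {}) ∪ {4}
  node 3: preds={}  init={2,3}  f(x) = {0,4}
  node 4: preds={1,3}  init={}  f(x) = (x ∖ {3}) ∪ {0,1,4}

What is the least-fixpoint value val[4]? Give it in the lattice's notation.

{0,1,2,4}

Worklist (8 pops):
  #1 pop 0: in={} → {1} (was {}); enqueue []
  #2 pop 1: in={2,3} → {2,3} (was {}); enqueue []
  #3 pop 2: in={} → {4} (was {}); enqueue []
  #4 pop 3: in={} → {0,2,3,4} (was {2,3}); enqueue [1]
  #5 pop 4: in={0,2,3,4} → {0,1,2,4} (was {}); enqueue [0]
  #6 pop 1: in={0,2,3,4} → {0,2,3,4} (was {2,3}); enqueue [4]
  #7 pop 0: in={0,1,2,4} → {0,1,2} (was {1}); enqueue []
  #8 pop 4: in={0,2,3,4} → {0,1,2,4} (no change)

Fixpoint:
  val[0] = {0,1,2}
  val[1] = {0,2,3,4}
  val[2] = {4}
  val[3] = {0,2,3,4}
  val[4] = {0,1,2,4}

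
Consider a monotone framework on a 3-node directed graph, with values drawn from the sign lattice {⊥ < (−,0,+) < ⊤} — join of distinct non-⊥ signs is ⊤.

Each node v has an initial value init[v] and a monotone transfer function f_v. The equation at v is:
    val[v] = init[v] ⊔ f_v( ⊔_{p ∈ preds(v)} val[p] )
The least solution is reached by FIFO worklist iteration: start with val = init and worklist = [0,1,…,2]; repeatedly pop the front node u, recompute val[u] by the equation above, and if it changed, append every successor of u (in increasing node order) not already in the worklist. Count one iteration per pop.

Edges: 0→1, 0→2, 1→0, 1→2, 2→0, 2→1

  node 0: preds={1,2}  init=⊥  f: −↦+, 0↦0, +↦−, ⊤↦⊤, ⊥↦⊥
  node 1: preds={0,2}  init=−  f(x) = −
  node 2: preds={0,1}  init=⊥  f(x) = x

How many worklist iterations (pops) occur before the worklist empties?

Iteration log — 6 steps:
  step 1. node 0  ⊔preds=−  new=+  old=⊥  +wl: 
  step 2. node 1  ⊔preds=+  new=−  stable
  step 3. node 2  ⊔preds=⊤  new=⊤  old=⊥  +wl: 0,1
  step 4. node 0  ⊔preds=⊤  new=⊤  old=+  +wl: 2
  step 5. node 1  ⊔preds=⊤  new=−  stable
  step 6. node 2  ⊔preds=⊤  new=⊤  stable

Least fixpoint reached:
  node 0: ⊤
  node 1: −
  node 2: ⊤

6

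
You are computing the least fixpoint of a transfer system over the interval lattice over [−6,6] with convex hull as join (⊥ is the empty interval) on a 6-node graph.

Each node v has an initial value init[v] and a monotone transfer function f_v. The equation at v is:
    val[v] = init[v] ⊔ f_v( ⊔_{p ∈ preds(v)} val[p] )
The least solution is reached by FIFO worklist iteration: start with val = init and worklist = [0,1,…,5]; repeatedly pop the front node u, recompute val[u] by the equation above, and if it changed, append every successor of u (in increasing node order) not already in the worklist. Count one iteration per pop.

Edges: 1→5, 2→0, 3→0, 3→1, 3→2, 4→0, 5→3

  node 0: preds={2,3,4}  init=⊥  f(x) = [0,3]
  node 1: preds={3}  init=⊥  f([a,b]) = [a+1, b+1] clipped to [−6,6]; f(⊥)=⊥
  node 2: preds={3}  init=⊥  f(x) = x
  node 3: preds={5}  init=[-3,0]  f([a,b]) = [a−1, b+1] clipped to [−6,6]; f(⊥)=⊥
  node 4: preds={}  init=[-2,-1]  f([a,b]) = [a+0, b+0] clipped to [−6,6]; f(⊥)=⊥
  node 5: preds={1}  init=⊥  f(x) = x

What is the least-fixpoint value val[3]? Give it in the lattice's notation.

Trace (26 dequeues):
  [1] u=0 | in [-3,0] | out [0,3] | prev ⊥ | push {}
  [2] u=1 | in [-3,0] | out [-2,1] | prev ⊥ | push {}
  [3] u=2 | in [-3,0] | out [-3,0] | prev ⊥ | push {0}
  [4] u=3 | in ⊥ | out [-3,0] | ==
  [5] u=4 | in ⊥ | out [-2,-1] | ==
  [6] u=5 | in [-2,1] | out [-2,1] | prev ⊥ | push {3}
  [7] u=0 | in [-3,0] | out [0,3] | ==
  [8] u=3 | in [-2,1] | out [-3,2] | prev [-3,0] | push {0,1,2}
  [9] u=0 | in [-3,2] | out [0,3] | ==
  [10] u=1 | in [-3,2] | out [-2,3] | prev [-2,1] | push {5}
  [11] u=2 | in [-3,2] | out [-3,2] | prev [-3,0] | push {0}
  [12] u=5 | in [-2,3] | out [-2,3] | prev [-2,1] | push {3}
  [13] u=0 | in [-3,2] | out [0,3] | ==
  [14] u=3 | in [-2,3] | out [-3,4] | prev [-3,2] | push {0,1,2}
  [15] u=0 | in [-3,4] | out [0,3] | ==
  [16] u=1 | in [-3,4] | out [-2,5] | prev [-2,3] | push {5}
  [17] u=2 | in [-3,4] | out [-3,4] | prev [-3,2] | push {0}
  [18] u=5 | in [-2,5] | out [-2,5] | prev [-2,3] | push {3}
  [19] u=0 | in [-3,4] | out [0,3] | ==
  [20] u=3 | in [-2,5] | out [-3,6] | prev [-3,4] | push {0,1,2}
  [21] u=0 | in [-3,6] | out [0,3] | ==
  [22] u=1 | in [-3,6] | out [-2,6] | prev [-2,5] | push {5}
  [23] u=2 | in [-3,6] | out [-3,6] | prev [-3,4] | push {0}
  [24] u=5 | in [-2,6] | out [-2,6] | prev [-2,5] | push {3}
  [25] u=0 | in [-3,6] | out [0,3] | ==
  [26] u=3 | in [-2,6] | out [-3,6] | ==

Converged values:
  [0] [0,3]
  [1] [-2,6]
  [2] [-3,6]
  [3] [-3,6]
  [4] [-2,-1]
  [5] [-2,6]

[-3,6]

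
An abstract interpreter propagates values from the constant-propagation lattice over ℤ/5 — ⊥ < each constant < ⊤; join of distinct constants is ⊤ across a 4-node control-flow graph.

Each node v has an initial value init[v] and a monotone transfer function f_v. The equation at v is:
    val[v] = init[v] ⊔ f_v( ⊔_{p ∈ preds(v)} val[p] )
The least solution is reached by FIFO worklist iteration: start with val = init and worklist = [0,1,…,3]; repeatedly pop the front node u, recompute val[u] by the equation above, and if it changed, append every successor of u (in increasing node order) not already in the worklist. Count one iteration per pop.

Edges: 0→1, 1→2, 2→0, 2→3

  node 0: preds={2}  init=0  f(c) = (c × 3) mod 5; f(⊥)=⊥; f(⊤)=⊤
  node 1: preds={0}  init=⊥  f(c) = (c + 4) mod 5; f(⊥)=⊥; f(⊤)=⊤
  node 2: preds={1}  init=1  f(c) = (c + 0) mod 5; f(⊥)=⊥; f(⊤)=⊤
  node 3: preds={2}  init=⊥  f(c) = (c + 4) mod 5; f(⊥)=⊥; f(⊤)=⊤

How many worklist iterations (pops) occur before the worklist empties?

Iteration log — 5 steps:
  step 1. node 0  ⊔preds=1  new=⊤  old=0  +wl: 
  step 2. node 1  ⊔preds=⊤  new=⊤  old=⊥  +wl: 
  step 3. node 2  ⊔preds=⊤  new=⊤  old=1  +wl: 0
  step 4. node 3  ⊔preds=⊤  new=⊤  old=⊥  +wl: 
  step 5. node 0  ⊔preds=⊤  new=⊤  stable

Least fixpoint reached:
  node 0: ⊤
  node 1: ⊤
  node 2: ⊤
  node 3: ⊤

5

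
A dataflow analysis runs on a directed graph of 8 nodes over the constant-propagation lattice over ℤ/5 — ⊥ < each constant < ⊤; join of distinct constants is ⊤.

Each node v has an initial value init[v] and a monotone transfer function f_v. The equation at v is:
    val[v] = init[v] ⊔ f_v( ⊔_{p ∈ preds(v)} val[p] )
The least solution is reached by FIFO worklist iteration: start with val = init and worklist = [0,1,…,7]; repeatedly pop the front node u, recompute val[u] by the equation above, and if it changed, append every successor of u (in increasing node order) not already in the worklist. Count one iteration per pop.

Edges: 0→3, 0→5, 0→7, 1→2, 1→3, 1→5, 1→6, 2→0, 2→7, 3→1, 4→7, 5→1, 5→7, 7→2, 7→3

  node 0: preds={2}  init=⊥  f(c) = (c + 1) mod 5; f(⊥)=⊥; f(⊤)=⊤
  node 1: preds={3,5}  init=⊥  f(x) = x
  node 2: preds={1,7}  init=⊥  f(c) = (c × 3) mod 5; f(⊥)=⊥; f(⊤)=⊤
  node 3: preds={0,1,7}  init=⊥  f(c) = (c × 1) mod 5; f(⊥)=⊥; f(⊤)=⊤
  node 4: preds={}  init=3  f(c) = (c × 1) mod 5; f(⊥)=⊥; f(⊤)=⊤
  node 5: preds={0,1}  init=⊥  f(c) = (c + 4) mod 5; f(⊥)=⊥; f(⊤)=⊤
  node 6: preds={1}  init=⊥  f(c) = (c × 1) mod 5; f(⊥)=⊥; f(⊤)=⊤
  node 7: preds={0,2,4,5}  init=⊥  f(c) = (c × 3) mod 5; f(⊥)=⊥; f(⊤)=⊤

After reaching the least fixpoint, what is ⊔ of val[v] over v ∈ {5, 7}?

⊤

Iteration log — 25 steps:
  step 1. node 0  ⊔preds=⊥  new=⊥  stable
  step 2. node 1  ⊔preds=⊥  new=⊥  stable
  step 3. node 2  ⊔preds=⊥  new=⊥  stable
  step 4. node 3  ⊔preds=⊥  new=⊥  stable
  step 5. node 4  ⊔preds=⊥  new=3  stable
  step 6. node 5  ⊔preds=⊥  new=⊥  stable
  step 7. node 6  ⊔preds=⊥  new=⊥  stable
  step 8. node 7  ⊔preds=3  new=4  old=⊥  +wl: 2,3
  step 9. node 2  ⊔preds=4  new=2  old=⊥  +wl: 0,7
  step 10. node 3  ⊔preds=4  new=4  old=⊥  +wl: 1
  step 11. node 0  ⊔preds=2  new=3  old=⊥  +wl: 3,5
  step 12. node 7  ⊔preds=⊤  new=⊤  old=4  +wl: 2
  step 13. node 1  ⊔preds=4  new=4  old=⊥  +wl: 6
  step 14. node 3  ⊔preds=⊤  new=⊤  old=4  +wl: 1
  step 15. node 5  ⊔preds=⊤  new=⊤  old=⊥  +wl: 7
  step 16. node 2  ⊔preds=⊤  new=⊤  old=2  +wl: 0
  step 17. node 6  ⊔preds=4  new=4  old=⊥  +wl: 
  step 18. node 1  ⊔preds=⊤  new=⊤  old=4  +wl: 2,3,5,6
  step 19. node 7  ⊔preds=⊤  new=⊤  stable
  step 20. node 0  ⊔preds=⊤  new=⊤  old=3  +wl: 7
  step 21. node 2  ⊔preds=⊤  new=⊤  stable
  step 22. node 3  ⊔preds=⊤  new=⊤  stable
  step 23. node 5  ⊔preds=⊤  new=⊤  stable
  step 24. node 6  ⊔preds=⊤  new=⊤  old=4  +wl: 
  step 25. node 7  ⊔preds=⊤  new=⊤  stable

Least fixpoint reached:
  node 0: ⊤
  node 1: ⊤
  node 2: ⊤
  node 3: ⊤
  node 4: 3
  node 5: ⊤
  node 6: ⊤
  node 7: ⊤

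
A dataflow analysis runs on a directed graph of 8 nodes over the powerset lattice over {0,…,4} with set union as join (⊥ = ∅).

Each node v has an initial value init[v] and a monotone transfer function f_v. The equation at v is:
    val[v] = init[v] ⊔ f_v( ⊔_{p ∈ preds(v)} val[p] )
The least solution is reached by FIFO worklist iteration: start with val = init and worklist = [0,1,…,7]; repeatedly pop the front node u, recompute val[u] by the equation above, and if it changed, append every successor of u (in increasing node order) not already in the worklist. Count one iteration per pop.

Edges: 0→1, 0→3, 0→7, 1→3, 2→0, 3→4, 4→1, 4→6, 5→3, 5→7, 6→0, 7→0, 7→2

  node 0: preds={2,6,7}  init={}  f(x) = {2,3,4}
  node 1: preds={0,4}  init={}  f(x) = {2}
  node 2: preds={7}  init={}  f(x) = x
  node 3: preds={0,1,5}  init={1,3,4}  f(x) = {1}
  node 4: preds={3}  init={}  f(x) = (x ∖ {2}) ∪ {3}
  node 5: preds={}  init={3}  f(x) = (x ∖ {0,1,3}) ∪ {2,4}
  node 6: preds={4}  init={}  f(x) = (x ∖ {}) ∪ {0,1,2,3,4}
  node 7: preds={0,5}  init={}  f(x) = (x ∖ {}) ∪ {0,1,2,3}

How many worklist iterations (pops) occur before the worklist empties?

13

Worklist (13 pops):
  #1 pop 0: in={} → {2,3,4} (was {}); enqueue []
  #2 pop 1: in={2,3,4} → {2} (was {}); enqueue []
  #3 pop 2: in={} → {} (no change)
  #4 pop 3: in={2,3,4} → {1,3,4} (no change)
  #5 pop 4: in={1,3,4} → {1,3,4} (was {}); enqueue [1]
  #6 pop 5: in={} → {2,3,4} (was {3}); enqueue [3]
  #7 pop 6: in={1,3,4} → {0,1,2,3,4} (was {}); enqueue [0]
  #8 pop 7: in={2,3,4} → {0,1,2,3,4} (was {}); enqueue [2]
  #9 pop 1: in={1,2,3,4} → {2} (no change)
  #10 pop 3: in={2,3,4} → {1,3,4} (no change)
  #11 pop 0: in={0,1,2,3,4} → {2,3,4} (no change)
  #12 pop 2: in={0,1,2,3,4} → {0,1,2,3,4} (was {}); enqueue [0]
  #13 pop 0: in={0,1,2,3,4} → {2,3,4} (no change)

Fixpoint:
  val[0] = {2,3,4}
  val[1] = {2}
  val[2] = {0,1,2,3,4}
  val[3] = {1,3,4}
  val[4] = {1,3,4}
  val[5] = {2,3,4}
  val[6] = {0,1,2,3,4}
  val[7] = {0,1,2,3,4}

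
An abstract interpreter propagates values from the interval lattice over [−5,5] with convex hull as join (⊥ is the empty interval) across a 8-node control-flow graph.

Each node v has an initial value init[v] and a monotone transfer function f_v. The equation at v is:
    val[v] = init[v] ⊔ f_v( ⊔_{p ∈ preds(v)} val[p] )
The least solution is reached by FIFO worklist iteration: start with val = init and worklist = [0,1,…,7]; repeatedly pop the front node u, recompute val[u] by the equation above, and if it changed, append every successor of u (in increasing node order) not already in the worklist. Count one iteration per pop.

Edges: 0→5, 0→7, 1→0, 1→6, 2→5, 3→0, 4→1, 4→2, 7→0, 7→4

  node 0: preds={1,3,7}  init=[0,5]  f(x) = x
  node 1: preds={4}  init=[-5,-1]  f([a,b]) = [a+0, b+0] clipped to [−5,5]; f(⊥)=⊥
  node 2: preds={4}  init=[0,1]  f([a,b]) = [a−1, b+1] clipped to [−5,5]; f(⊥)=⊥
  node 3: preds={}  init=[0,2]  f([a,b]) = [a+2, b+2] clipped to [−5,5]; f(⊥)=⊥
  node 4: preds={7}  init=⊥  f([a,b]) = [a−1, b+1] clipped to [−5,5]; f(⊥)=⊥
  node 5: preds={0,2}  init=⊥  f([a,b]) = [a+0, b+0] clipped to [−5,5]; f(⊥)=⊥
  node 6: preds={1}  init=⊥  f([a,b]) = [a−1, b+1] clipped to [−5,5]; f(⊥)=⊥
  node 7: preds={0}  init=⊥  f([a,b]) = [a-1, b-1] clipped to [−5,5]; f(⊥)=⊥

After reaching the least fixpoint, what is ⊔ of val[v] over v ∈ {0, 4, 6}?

[-5,5]

Trace (15 dequeues):
  [1] u=0 | in [-5,2] | out [-5,5] | prev [0,5] | push {}
  [2] u=1 | in ⊥ | out [-5,-1] | ==
  [3] u=2 | in ⊥ | out [0,1] | ==
  [4] u=3 | in ⊥ | out [0,2] | ==
  [5] u=4 | in ⊥ | out ⊥ | ==
  [6] u=5 | in [-5,5] | out [-5,5] | prev ⊥ | push {}
  [7] u=6 | in [-5,-1] | out [-5,0] | prev ⊥ | push {}
  [8] u=7 | in [-5,5] | out [-5,4] | prev ⊥ | push {0,4}
  [9] u=0 | in [-5,4] | out [-5,5] | ==
  [10] u=4 | in [-5,4] | out [-5,5] | prev ⊥ | push {1,2}
  [11] u=1 | in [-5,5] | out [-5,5] | prev [-5,-1] | push {0,6}
  [12] u=2 | in [-5,5] | out [-5,5] | prev [0,1] | push {5}
  [13] u=0 | in [-5,5] | out [-5,5] | ==
  [14] u=6 | in [-5,5] | out [-5,5] | prev [-5,0] | push {}
  [15] u=5 | in [-5,5] | out [-5,5] | ==

Converged values:
  [0] [-5,5]
  [1] [-5,5]
  [2] [-5,5]
  [3] [0,2]
  [4] [-5,5]
  [5] [-5,5]
  [6] [-5,5]
  [7] [-5,4]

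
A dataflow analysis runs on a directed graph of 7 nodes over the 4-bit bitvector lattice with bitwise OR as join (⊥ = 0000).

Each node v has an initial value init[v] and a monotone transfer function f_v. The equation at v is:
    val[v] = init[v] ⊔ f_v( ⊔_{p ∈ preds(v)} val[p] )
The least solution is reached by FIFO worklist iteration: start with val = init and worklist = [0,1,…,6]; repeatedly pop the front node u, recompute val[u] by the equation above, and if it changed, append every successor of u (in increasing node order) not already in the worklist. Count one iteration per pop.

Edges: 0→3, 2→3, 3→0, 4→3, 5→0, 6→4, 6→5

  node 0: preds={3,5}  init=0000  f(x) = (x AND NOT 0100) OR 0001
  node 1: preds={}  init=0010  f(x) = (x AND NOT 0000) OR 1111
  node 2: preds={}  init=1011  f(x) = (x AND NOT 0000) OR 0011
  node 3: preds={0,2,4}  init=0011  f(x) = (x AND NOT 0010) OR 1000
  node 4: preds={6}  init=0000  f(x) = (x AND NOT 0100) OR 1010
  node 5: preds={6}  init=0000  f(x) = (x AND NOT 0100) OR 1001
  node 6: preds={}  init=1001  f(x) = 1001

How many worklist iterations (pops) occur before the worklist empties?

Worklist (9 pops):
  #1 pop 0: in=0011 → 0011 (was 0000); enqueue []
  #2 pop 1: in=0000 → 1111 (was 0010); enqueue []
  #3 pop 2: in=0000 → 1011 (no change)
  #4 pop 3: in=1011 → 1011 (was 0011); enqueue [0]
  #5 pop 4: in=1001 → 1011 (was 0000); enqueue [3]
  #6 pop 5: in=1001 → 1001 (was 0000); enqueue []
  #7 pop 6: in=0000 → 1001 (no change)
  #8 pop 0: in=1011 → 1011 (was 0011); enqueue []
  #9 pop 3: in=1011 → 1011 (no change)

Fixpoint:
  val[0] = 1011
  val[1] = 1111
  val[2] = 1011
  val[3] = 1011
  val[4] = 1011
  val[5] = 1001
  val[6] = 1001

9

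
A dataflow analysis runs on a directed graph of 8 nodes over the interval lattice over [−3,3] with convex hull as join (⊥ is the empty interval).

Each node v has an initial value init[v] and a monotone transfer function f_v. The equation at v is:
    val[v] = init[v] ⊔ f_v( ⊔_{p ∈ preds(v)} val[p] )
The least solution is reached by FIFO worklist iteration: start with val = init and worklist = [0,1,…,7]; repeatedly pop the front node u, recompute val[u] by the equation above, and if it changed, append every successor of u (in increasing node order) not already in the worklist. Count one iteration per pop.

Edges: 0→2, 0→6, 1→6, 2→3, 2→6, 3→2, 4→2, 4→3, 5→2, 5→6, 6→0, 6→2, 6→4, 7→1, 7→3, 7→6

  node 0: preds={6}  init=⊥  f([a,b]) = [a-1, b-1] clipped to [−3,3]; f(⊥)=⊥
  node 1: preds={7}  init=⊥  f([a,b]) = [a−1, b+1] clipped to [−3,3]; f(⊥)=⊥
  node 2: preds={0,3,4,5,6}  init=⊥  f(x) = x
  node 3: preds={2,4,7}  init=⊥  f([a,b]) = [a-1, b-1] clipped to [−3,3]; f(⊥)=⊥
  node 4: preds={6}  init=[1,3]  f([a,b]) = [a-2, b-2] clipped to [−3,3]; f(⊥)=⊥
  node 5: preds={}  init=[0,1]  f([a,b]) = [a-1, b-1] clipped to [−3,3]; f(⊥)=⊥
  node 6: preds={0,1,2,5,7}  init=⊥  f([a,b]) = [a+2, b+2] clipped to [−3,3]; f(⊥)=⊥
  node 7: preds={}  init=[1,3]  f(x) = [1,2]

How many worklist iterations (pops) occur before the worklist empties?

Iteration log — 29 steps:
  step 1. node 0  ⊔preds=⊥  new=⊥  stable
  step 2. node 1  ⊔preds=[1,3]  new=[0,3]  old=⊥  +wl: 
  step 3. node 2  ⊔preds=[0,3]  new=[0,3]  old=⊥  +wl: 
  step 4. node 3  ⊔preds=[0,3]  new=[-1,2]  old=⊥  +wl: 2
  step 5. node 4  ⊔preds=⊥  new=[1,3]  stable
  step 6. node 5  ⊔preds=⊥  new=[0,1]  stable
  step 7. node 6  ⊔preds=[0,3]  new=[2,3]  old=⊥  +wl: 0,4
  step 8. node 7  ⊔preds=⊥  new=[1,3]  stable
  step 9. node 2  ⊔preds=[-1,3]  new=[-1,3]  old=[0,3]  +wl: 3,6
  step 10. node 0  ⊔preds=[2,3]  new=[1,2]  old=⊥  +wl: 2
  step 11. node 4  ⊔preds=[2,3]  new=[0,3]  old=[1,3]  +wl: 
  step 12. node 3  ⊔preds=[-1,3]  new=[-2,2]  old=[-1,2]  +wl: 
  step 13. node 6  ⊔preds=[-1,3]  new=[1,3]  old=[2,3]  +wl: 0,4
  step 14. node 2  ⊔preds=[-2,3]  new=[-2,3]  old=[-1,3]  +wl: 3,6
  step 15. node 0  ⊔preds=[1,3]  new=[0,2]  old=[1,2]  +wl: 2
  step 16. node 4  ⊔preds=[1,3]  new=[-1,3]  old=[0,3]  +wl: 
  step 17. node 3  ⊔preds=[-2,3]  new=[-3,2]  old=[-2,2]  +wl: 
  step 18. node 6  ⊔preds=[-2,3]  new=[0,3]  old=[1,3]  +wl: 0,4
  step 19. node 2  ⊔preds=[-3,3]  new=[-3,3]  old=[-2,3]  +wl: 3,6
  step 20. node 0  ⊔preds=[0,3]  new=[-1,2]  old=[0,2]  +wl: 2
  step 21. node 4  ⊔preds=[0,3]  new=[-2,3]  old=[-1,3]  +wl: 
  step 22. node 3  ⊔preds=[-3,3]  new=[-3,2]  stable
  step 23. node 6  ⊔preds=[-3,3]  new=[-1,3]  old=[0,3]  +wl: 0,4
  step 24. node 2  ⊔preds=[-3,3]  new=[-3,3]  stable
  step 25. node 0  ⊔preds=[-1,3]  new=[-2,2]  old=[-1,2]  +wl: 2,6
  step 26. node 4  ⊔preds=[-1,3]  new=[-3,3]  old=[-2,3]  +wl: 3
  step 27. node 2  ⊔preds=[-3,3]  new=[-3,3]  stable
  step 28. node 6  ⊔preds=[-3,3]  new=[-1,3]  stable
  step 29. node 3  ⊔preds=[-3,3]  new=[-3,2]  stable

Least fixpoint reached:
  node 0: [-2,2]
  node 1: [0,3]
  node 2: [-3,3]
  node 3: [-3,2]
  node 4: [-3,3]
  node 5: [0,1]
  node 6: [-1,3]
  node 7: [1,3]

29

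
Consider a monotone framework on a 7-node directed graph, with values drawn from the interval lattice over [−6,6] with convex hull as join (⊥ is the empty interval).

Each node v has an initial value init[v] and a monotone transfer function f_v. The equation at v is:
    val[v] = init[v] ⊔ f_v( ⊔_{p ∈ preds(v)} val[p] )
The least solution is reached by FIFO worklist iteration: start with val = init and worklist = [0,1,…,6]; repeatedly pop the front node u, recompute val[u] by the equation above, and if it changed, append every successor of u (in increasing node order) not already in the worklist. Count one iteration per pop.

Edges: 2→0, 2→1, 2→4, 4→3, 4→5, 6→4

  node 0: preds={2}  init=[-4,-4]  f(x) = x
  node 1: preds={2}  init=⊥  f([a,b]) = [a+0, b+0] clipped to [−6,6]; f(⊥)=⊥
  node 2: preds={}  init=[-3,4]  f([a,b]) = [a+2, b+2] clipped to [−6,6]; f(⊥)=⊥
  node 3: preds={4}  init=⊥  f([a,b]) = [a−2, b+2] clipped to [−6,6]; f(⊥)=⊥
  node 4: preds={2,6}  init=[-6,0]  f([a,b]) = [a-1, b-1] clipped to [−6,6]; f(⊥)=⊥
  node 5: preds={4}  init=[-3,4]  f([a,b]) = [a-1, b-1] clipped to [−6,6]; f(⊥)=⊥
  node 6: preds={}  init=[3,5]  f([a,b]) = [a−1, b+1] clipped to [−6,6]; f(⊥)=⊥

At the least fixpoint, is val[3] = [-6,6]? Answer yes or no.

Trace (8 dequeues):
  [1] u=0 | in [-3,4] | out [-4,4] | prev [-4,-4] | push {}
  [2] u=1 | in [-3,4] | out [-3,4] | prev ⊥ | push {}
  [3] u=2 | in ⊥ | out [-3,4] | ==
  [4] u=3 | in [-6,0] | out [-6,2] | prev ⊥ | push {}
  [5] u=4 | in [-3,5] | out [-6,4] | prev [-6,0] | push {3}
  [6] u=5 | in [-6,4] | out [-6,4] | prev [-3,4] | push {}
  [7] u=6 | in ⊥ | out [3,5] | ==
  [8] u=3 | in [-6,4] | out [-6,6] | prev [-6,2] | push {}

Converged values:
  [0] [-4,4]
  [1] [-3,4]
  [2] [-3,4]
  [3] [-6,6]
  [4] [-6,4]
  [5] [-6,4]
  [6] [3,5]

yes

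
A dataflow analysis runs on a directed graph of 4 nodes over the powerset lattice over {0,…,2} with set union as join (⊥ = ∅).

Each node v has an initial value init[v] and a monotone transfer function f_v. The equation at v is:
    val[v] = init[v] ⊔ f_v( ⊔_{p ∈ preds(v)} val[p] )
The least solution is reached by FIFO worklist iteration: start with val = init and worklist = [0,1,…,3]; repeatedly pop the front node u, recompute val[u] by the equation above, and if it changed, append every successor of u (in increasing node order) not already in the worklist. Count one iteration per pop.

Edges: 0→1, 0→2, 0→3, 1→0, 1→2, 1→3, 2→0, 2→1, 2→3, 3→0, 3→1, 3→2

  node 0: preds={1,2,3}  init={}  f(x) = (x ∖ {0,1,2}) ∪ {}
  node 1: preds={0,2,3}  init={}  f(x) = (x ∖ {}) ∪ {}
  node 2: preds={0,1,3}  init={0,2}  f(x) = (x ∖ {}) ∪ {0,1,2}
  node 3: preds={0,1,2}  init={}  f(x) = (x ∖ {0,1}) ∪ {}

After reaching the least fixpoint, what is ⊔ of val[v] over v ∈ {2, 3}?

{0,1,2}

Iteration log — 9 steps:
  step 1. node 0  ⊔preds={0,2}  new={}  stable
  step 2. node 1  ⊔preds={0,2}  new={0,2}  old={}  +wl: 0
  step 3. node 2  ⊔preds={0,2}  new={0,1,2}  old={0,2}  +wl: 1
  step 4. node 3  ⊔preds={0,1,2}  new={2}  old={}  +wl: 2
  step 5. node 0  ⊔preds={0,1,2}  new={}  stable
  step 6. node 1  ⊔preds={0,1,2}  new={0,1,2}  old={0,2}  +wl: 0,3
  step 7. node 2  ⊔preds={0,1,2}  new={0,1,2}  stable
  step 8. node 0  ⊔preds={0,1,2}  new={}  stable
  step 9. node 3  ⊔preds={0,1,2}  new={2}  stable

Least fixpoint reached:
  node 0: {}
  node 1: {0,1,2}
  node 2: {0,1,2}
  node 3: {2}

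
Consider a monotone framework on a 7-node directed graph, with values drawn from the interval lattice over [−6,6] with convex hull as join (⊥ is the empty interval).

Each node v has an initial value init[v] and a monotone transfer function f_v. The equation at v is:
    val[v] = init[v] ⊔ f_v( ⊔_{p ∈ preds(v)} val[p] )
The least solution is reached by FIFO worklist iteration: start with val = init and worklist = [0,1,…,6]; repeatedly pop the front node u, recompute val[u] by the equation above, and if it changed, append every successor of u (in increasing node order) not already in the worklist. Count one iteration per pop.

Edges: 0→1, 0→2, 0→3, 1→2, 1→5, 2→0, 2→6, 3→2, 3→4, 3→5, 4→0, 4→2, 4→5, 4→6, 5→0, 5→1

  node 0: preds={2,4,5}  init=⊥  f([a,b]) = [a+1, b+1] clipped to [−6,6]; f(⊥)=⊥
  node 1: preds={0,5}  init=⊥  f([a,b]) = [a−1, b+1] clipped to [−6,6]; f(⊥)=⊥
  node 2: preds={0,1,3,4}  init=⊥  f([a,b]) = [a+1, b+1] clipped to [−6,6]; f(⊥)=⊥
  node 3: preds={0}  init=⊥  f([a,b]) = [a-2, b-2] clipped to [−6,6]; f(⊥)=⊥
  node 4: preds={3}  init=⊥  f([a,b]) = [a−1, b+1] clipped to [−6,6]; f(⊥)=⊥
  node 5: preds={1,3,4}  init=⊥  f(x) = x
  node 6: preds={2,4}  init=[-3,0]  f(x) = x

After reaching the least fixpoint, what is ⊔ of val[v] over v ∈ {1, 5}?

Trace (7 dequeues):
  [1] u=0 | in ⊥ | out ⊥ | ==
  [2] u=1 | in ⊥ | out ⊥ | ==
  [3] u=2 | in ⊥ | out ⊥ | ==
  [4] u=3 | in ⊥ | out ⊥ | ==
  [5] u=4 | in ⊥ | out ⊥ | ==
  [6] u=5 | in ⊥ | out ⊥ | ==
  [7] u=6 | in ⊥ | out [-3,0] | ==

Converged values:
  [0] ⊥
  [1] ⊥
  [2] ⊥
  [3] ⊥
  [4] ⊥
  [5] ⊥
  [6] [-3,0]

⊥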